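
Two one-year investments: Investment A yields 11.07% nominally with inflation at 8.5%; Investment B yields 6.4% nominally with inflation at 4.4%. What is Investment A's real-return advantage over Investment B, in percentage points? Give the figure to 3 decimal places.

Investment A real return: 1.1107/1.085 − 1 = 2.3687%.
Investment B real return: 1.064/1.044 − 1 = 1.9157%.
Difference: 2.3687 − 1.9157 = 0.4530 pp.

0.453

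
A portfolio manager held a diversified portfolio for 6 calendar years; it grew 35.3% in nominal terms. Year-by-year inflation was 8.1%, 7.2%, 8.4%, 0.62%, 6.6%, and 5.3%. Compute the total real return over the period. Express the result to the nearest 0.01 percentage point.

Cumulative inflation factor: 1.081 × 1.072 × 1.084 × 1.0062 × 1.066 × 1.053 ≈ 1.41880.
Nominal growth factor: 1.35300. Real growth factor = 1.35300 / 1.41880 ≈ 0.95363.
Total real return ≈ -4.6374%.

-4.64%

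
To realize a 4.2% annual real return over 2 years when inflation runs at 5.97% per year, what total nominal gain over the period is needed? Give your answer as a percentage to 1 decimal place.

21.9%

Required annual nominal rate: (1+4.2%)(1+5.97%) − 1 = 10.42074%.
Cumulative over 2 years: (1 + 0.1042074)^2 − 1 ≈ 0.21927.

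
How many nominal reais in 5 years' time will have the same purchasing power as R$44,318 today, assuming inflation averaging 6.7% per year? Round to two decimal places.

R$61,291.78

Cumulative price-level factor: (1+6.7%)^5 ≈ 1.3829997357.
The nominal amount required is R$44,318 scaled up by that factor.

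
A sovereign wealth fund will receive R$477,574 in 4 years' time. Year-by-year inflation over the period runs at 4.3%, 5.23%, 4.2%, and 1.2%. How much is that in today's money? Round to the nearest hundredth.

R$412,637.38

Price-level factor over 4 years: 1.043 × 1.0523 × 1.042 × 1.012 ≈ 1.1573697052.
Purchasing power today: R$477,574 divided by that factor.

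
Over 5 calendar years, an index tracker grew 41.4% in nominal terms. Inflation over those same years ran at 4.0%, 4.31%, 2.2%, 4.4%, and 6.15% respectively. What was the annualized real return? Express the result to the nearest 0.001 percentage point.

2.850%

Cumulative inflation factor: 1.040 × 1.0431 × 1.022 × 1.044 × 1.0615 ≈ 1.22866.
Nominal growth factor: 1.41400. Real growth factor = 1.41400 / 1.22866 ≈ 1.15085.
Annualized: 1.15085^(1/5) − 1 ≈ 0.02850.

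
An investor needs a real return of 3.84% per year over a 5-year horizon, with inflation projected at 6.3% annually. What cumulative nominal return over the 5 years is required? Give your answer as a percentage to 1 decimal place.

Required annual nominal rate: (1+3.84%)(1+6.3%) − 1 = 10.38192%.
Cumulative over 5 years: (1 + 0.1038192)^5 − 1 ≈ 0.63866.

63.9%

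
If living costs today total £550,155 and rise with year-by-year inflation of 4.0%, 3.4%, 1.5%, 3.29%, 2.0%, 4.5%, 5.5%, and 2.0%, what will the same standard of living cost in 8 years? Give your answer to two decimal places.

£711,430.30

Cumulative price-level factor: 1.040 × 1.034 × 1.015 × 1.0329 × 1.020 × 1.045 × 1.055 × 1.020 ≈ 1.2931451977.
The nominal amount required is £550,155 scaled up by that factor.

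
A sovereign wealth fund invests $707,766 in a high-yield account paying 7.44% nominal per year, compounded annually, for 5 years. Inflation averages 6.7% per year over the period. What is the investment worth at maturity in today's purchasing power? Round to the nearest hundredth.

$732,651.76

Nominal value at maturity: $707,766 × (1 + 7.44%)^5 ≈ $1,013,257.19.
Price-level factor over 5 years: (1 + 6.7%)^5 ≈ 1.3829997357.
The maturity value deflated by that factor is the answer in today's purchasing power.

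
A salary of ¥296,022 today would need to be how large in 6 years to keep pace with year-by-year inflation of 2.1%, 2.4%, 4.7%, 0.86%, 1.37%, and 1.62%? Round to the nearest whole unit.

¥336,670

Cumulative price-level factor: 1.021 × 1.024 × 1.047 × 1.0086 × 1.0137 × 1.0162 ≈ 1.1373129422.
The nominal amount required is ¥296,022 scaled up by that factor.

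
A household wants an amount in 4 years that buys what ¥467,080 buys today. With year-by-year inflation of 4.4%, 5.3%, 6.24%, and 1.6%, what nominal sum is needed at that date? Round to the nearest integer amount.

¥554,245

Cumulative price-level factor: 1.044 × 1.053 × 1.0624 × 1.016 ≈ 1.1866172019.
The nominal amount required is ¥467,080 scaled up by that factor.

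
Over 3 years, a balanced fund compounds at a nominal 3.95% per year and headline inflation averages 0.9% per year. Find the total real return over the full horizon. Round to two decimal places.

9.35%

The annual real rate is (1+3.95%)/(1+0.9%) − 1 = 3.0228%.
Compounded over 3 years: (1 + 0.030228)^3 − 1 ≈ 0.09345.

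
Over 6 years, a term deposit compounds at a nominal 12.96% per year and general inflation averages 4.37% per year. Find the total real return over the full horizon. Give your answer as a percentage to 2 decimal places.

The annual real rate is (1+12.96%)/(1+4.37%) − 1 = 8.2303%.
Compounded over 6 years: (1 + 0.082303)^6 − 1 ≈ 0.60729.

60.73%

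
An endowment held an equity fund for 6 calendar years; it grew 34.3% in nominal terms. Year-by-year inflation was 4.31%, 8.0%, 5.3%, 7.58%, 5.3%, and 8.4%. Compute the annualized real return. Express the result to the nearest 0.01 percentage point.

Cumulative inflation factor: 1.0431 × 1.080 × 1.053 × 1.0758 × 1.053 × 1.084 ≈ 1.45669.
Nominal growth factor: 1.34300. Real growth factor = 1.34300 / 1.45669 ≈ 0.92195.
Annualized: 0.92195^(1/6) − 1 ≈ -0.01345.

-1.35%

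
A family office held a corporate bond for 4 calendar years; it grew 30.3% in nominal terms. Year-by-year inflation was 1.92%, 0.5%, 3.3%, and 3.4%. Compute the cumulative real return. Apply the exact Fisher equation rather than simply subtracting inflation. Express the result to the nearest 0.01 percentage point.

Cumulative inflation factor: 1.0192 × 1.005 × 1.033 × 1.034 ≈ 1.09407.
Nominal growth factor: 1.30300. Real growth factor = 1.30300 / 1.09407 ≈ 1.19096.
Total real return ≈ 19.0962%.

19.10%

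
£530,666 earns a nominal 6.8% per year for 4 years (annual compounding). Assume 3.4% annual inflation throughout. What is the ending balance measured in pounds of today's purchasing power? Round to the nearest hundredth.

£603,982.17

Nominal value at maturity: £530,666 × (1 + 6.8%)^4 ≈ £690,408.73.
Price-level factor over 4 years: (1 + 3.4%)^4 ≈ 1.1430945523.
The maturity value deflated by that factor is the answer in today's purchasing power.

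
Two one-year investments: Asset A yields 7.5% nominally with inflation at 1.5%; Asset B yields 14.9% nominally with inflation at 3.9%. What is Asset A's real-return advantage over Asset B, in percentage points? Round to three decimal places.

-4.676

Asset A real return: 1.075/1.015 − 1 = 5.9113%.
Asset B real return: 1.149/1.039 − 1 = 10.5871%.
Difference: 5.9113 − 10.5871 = -4.6758 pp.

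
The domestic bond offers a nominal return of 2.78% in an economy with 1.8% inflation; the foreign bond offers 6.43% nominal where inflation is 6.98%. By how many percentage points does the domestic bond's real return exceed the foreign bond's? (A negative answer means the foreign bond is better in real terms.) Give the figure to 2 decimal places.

The domestic bond real return: 1.0278/1.018 − 1 = 0.963%.
The foreign bond real return: 1.0643/1.0698 − 1 = -0.514%.
Difference: 0.963 − (-0.514) = 1.477 pp.

1.48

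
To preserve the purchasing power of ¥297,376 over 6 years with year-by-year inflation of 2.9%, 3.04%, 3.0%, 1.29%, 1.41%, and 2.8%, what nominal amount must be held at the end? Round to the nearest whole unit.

Cumulative price-level factor: 1.029 × 1.0304 × 1.030 × 1.0129 × 1.0141 × 1.028 ≈ 1.1531848229.
The nominal amount required is ¥297,376 scaled up by that factor.

¥342,929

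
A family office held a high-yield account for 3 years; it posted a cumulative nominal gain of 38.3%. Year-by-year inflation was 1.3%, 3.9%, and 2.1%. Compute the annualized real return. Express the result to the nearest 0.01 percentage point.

Cumulative inflation factor: 1.013 × 1.039 × 1.021 ≈ 1.07461.
Nominal growth factor: 1.38300. Real growth factor = 1.38300 / 1.07461 ≈ 1.28698.
Annualized: 1.28698^(1/3) − 1 ≈ 0.08774.

8.77%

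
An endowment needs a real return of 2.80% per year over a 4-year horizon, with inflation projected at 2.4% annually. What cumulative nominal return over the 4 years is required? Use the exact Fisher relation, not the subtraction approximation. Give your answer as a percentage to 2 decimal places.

22.79%

Required annual nominal rate: (1+2.80%)(1+2.4%) − 1 = 5.2672%.
Cumulative over 4 years: (1 + 0.052672)^4 − 1 ≈ 0.22793.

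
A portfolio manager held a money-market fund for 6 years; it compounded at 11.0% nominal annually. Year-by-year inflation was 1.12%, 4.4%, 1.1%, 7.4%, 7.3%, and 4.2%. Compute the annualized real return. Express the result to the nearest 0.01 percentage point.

Cumulative inflation factor: 1.0112 × 1.044 × 1.011 × 1.074 × 1.073 × 1.042 ≈ 1.28162.
Nominal growth factor: 1.87041. Real growth factor = 1.87041 / 1.28162 ≈ 1.45941.
Annualized: 1.45941^(1/6) − 1 ≈ 0.06503.

6.50%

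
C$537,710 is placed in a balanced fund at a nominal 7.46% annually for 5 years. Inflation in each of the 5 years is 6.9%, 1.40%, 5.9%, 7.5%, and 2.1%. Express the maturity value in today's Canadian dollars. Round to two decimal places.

Nominal value at maturity: C$537,710 × (1 + 7.46%)^5 ≈ C$770,517.12.
Price-level factor over 5 years: 1.069 × 1.0140 × 1.059 × 1.075 × 1.021 ≈ 1.2599282874.
The maturity value deflated by that factor is the answer in today's purchasing power.

C$611,556.33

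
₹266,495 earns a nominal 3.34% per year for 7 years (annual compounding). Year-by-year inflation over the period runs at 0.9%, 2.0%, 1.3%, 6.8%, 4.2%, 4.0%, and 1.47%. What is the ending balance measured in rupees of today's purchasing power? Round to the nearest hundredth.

₹273,941.30

Nominal value at maturity: ₹266,495 × (1 + 3.34%)^7 ≈ ₹335,404.02.
Price-level factor over 7 years: 1.009 × 1.020 × 1.013 × 1.068 × 1.042 × 1.040 × 1.0147 ≈ 1.2243645727.
The maturity value deflated by that factor is the answer in today's purchasing power.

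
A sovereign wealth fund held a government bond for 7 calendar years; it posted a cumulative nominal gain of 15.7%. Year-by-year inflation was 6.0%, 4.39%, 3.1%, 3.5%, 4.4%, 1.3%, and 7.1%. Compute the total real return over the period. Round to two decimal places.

-13.49%

Cumulative inflation factor: 1.060 × 1.0439 × 1.031 × 1.035 × 1.044 × 1.013 × 1.071 ≈ 1.33741.
Nominal growth factor: 1.15700. Real growth factor = 1.15700 / 1.33741 ≈ 0.86511.
Total real return ≈ -13.4892%.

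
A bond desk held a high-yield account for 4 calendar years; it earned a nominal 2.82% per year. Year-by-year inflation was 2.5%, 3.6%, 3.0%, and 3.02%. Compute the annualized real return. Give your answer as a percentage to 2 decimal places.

Cumulative inflation factor: 1.025 × 1.036 × 1.030 × 1.0302 ≈ 1.12679.
Nominal growth factor: 1.11766. Real growth factor = 1.11766 / 1.12679 ≈ 0.99190.
Annualized: 0.99190^(1/4) − 1 ≈ -0.00203.

-0.20%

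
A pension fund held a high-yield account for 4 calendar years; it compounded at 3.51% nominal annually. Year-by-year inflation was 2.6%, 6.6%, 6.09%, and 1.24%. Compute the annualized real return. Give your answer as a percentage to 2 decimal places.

-0.57%

Cumulative inflation factor: 1.026 × 1.066 × 1.0609 × 1.0124 ≈ 1.17471.
Nominal growth factor: 1.14797. Real growth factor = 1.14797 / 1.17471 ≈ 0.97723.
Annualized: 0.97723^(1/4) − 1 ≈ -0.00574.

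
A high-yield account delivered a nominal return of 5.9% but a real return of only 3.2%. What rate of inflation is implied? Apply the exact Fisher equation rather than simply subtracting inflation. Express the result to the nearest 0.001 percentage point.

From (1+r_nom) = (1+r_real)(1+π), we get 1+π = (1 + 5.9%)/(1 + 3.2%) = 1.059/1.032 ≈ 1.02616.
So π ≈ 2.6163%.

2.616%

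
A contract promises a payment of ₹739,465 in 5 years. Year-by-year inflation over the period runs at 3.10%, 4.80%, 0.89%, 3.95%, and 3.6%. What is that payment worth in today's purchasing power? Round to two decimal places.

₹629,890.86

Price-level factor over 5 years: 1.0310 × 1.0480 × 1.0089 × 1.0395 × 1.036 ≈ 1.1739573495.
Purchasing power today: ₹739,465 divided by that factor.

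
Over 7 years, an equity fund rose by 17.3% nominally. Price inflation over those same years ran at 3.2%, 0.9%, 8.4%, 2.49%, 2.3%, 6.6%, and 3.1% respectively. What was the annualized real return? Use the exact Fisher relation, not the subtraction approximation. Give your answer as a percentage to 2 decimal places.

Cumulative inflation factor: 1.032 × 1.009 × 1.084 × 1.0249 × 1.023 × 1.066 × 1.031 ≈ 1.30069.
Nominal growth factor: 1.17300. Real growth factor = 1.17300 / 1.30069 ≈ 0.90183.
Annualized: 0.90183^(1/7) − 1 ≈ -0.01465.

-1.47%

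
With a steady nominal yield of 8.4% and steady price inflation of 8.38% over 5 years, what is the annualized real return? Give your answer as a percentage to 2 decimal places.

With constant rates the annual real return is the same each year: (1+8.4%)/(1+8.38%) − 1 = 0.00018.

0.02%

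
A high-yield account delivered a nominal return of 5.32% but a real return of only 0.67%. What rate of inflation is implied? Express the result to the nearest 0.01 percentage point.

From (1+r_nom) = (1+r_real)(1+π), we get 1+π = (1 + 5.32%)/(1 + 0.67%) = 1.0532/1.0067 ≈ 1.04619.
So π ≈ 4.6191%.

4.62%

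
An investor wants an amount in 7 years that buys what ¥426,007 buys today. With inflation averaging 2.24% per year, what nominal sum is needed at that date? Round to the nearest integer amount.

¥497,465

Cumulative price-level factor: (1+2.24%)^7 ≈ 1.1677392709.
The nominal amount required is ¥426,007 scaled up by that factor.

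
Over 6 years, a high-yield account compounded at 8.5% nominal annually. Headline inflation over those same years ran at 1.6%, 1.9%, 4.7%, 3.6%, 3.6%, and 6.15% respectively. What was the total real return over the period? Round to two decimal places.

32.11%

Cumulative inflation factor: 1.016 × 1.019 × 1.047 × 1.036 × 1.036 × 1.0615 ≈ 1.23496.
Nominal growth factor: 1.63147. Real growth factor = 1.63147 / 1.23496 ≈ 1.32107.
Total real return ≈ 32.1065%.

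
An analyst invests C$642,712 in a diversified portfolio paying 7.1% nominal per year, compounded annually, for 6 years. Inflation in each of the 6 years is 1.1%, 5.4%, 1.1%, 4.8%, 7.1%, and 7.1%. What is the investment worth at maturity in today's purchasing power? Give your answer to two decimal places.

C$748,979.77

Nominal value at maturity: C$642,712 × (1 + 7.1%)^6 ≈ C$969,958.68.
Price-level factor over 6 years: 1.011 × 1.054 × 1.011 × 1.048 × 1.071 × 1.071 ≈ 1.2950398916.
The maturity value deflated by that factor is the answer in today's purchasing power.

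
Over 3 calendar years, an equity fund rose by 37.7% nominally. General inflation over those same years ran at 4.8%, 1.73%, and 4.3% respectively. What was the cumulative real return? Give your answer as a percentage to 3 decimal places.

Cumulative inflation factor: 1.048 × 1.0173 × 1.043 ≈ 1.11197.
Nominal growth factor: 1.37700. Real growth factor = 1.37700 / 1.11197 ≈ 1.23834.
Total real return ≈ 23.8338%.

23.834%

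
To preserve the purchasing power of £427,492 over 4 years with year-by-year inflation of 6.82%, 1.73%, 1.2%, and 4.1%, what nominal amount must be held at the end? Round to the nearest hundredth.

£489,396.49

Cumulative price-level factor: 1.0682 × 1.0173 × 1.012 × 1.041 ≈ 1.1448085391.
Multiplying £427,492 by the price-level factor gives the future nominal sum.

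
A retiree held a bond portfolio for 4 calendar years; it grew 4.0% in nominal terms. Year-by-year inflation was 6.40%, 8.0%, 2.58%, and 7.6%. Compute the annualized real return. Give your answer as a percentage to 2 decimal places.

Cumulative inflation factor: 1.0640 × 1.080 × 1.0258 × 1.076 ≈ 1.26835.
Nominal growth factor: 1.04000. Real growth factor = 1.04000 / 1.26835 ≈ 0.81996.
Annualized: 0.81996^(1/4) − 1 ≈ -0.04841.

-4.84%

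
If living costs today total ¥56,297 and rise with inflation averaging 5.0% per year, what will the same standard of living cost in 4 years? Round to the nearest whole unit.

¥68,429

Cumulative price-level factor: (1+5.0%)^4 = 1.21550625.
Multiplying ¥56,297 by the price-level factor gives the future nominal sum.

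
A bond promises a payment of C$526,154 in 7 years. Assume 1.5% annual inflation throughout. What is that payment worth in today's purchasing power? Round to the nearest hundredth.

Price-level factor over 7 years: (1 + 1.5%)^7 ≈ 1.1098449129.
Purchasing power today: C$526,154 divided by that factor.

C$474,078.85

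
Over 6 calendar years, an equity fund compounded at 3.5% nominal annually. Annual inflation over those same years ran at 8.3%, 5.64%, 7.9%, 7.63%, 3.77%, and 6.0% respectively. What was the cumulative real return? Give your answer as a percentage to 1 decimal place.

Cumulative inflation factor: 1.083 × 1.0564 × 1.079 × 1.0763 × 1.0377 × 1.060 ≈ 1.46147.
Nominal growth factor: 1.22926. Real growth factor = 1.22926 / 1.46147 ≈ 0.84111.
Total real return ≈ -15.8890%.

-15.9%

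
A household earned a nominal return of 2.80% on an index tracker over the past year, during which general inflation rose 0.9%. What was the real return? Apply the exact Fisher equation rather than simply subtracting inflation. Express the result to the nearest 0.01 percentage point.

1.88%

Real return via the Fisher equation: (1 + 2.80%)/(1 + 0.9%) − 1 = 1.0280/1.009 − 1 ≈ 0.01883.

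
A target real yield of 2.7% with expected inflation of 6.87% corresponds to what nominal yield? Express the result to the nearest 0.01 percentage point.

By the Fisher equation, 1 + r_nom = (1 + 2.7%)(1 + 6.87%) = 1.027 × 1.0687 = 1.0975549.
So r_nom = 9.75549%.

9.76%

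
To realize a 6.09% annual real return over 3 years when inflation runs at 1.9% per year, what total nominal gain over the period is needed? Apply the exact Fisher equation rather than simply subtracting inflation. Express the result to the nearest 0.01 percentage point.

26.34%

Required annual nominal rate: (1+6.09%)(1+1.9%) − 1 = 8.10571%.
Cumulative over 3 years: (1 + 0.0810571)^3 − 1 ≈ 0.26341.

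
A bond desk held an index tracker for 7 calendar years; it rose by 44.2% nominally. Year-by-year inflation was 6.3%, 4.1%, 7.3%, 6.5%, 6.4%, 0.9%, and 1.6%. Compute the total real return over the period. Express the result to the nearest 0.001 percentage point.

4.546%

Cumulative inflation factor: 1.063 × 1.041 × 1.073 × 1.065 × 1.064 × 1.009 × 1.016 ≈ 1.37930.
Nominal growth factor: 1.44200. Real growth factor = 1.44200 / 1.37930 ≈ 1.04546.
Total real return ≈ 4.5455%.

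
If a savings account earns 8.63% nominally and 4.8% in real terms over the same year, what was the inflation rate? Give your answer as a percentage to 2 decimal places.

From (1+r_nom) = (1+r_real)(1+π), we get 1+π = (1 + 8.63%)/(1 + 4.8%) = 1.0863/1.048 ≈ 1.03655.
So π ≈ 3.6546%.

3.65%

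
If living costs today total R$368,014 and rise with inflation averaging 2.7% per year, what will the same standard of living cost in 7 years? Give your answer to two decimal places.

R$443,463.06

Cumulative price-level factor: (1+2.7%)^7 ≈ 1.2050168095.
Multiplying R$368,014 by the price-level factor gives the future nominal sum.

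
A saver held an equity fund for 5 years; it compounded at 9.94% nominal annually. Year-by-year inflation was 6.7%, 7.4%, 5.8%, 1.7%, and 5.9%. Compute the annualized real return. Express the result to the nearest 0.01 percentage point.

Cumulative inflation factor: 1.067 × 1.074 × 1.058 × 1.017 × 1.059 ≈ 1.30578.
Nominal growth factor: 1.60612. Real growth factor = 1.60612 / 1.30578 ≈ 1.23001.
Annualized: 1.23001^(1/5) − 1 ≈ 0.04227.

4.23%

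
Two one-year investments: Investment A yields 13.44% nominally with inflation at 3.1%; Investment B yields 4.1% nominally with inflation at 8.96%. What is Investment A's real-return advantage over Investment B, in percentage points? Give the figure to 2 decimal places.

14.49

Investment A real return: 1.1344/1.031 − 1 = 10.029%.
Investment B real return: 1.041/1.0896 − 1 = -4.460%.
Difference: 10.029 − (-4.460) = 14.489 pp.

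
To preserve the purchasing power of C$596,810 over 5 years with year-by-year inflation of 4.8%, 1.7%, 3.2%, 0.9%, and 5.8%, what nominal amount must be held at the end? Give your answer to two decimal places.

Cumulative price-level factor: 1.048 × 1.017 × 1.032 × 1.009 × 1.058 ≈ 1.1741910528.
The nominal amount required is C$596,810 scaled up by that factor.

C$700,768.96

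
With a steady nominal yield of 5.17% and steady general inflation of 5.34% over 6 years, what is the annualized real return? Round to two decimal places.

-0.16%

With constant rates the annual real return is the same each year: (1+5.17%)/(1+5.34%) − 1 = -0.00161.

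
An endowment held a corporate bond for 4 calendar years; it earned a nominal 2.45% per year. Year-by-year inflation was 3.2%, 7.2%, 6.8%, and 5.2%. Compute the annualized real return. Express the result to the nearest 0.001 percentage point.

Cumulative inflation factor: 1.032 × 1.072 × 1.068 × 1.052 ≈ 1.24297.
Nominal growth factor: 1.10166. Real growth factor = 1.10166 / 1.24297 ≈ 0.88631.
Annualized: 0.88631^(1/4) − 1 ≈ -0.02972.

-2.972%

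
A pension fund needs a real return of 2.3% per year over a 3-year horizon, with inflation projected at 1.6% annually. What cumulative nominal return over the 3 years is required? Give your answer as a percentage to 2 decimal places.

12.28%

Required annual nominal rate: (1+2.3%)(1+1.6%) − 1 = 3.9368%.
Cumulative over 3 years: (1 + 0.039368)^3 − 1 ≈ 0.12281.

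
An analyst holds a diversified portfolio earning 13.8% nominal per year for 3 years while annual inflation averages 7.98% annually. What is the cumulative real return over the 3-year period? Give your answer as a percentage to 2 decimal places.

The annual real rate is (1+13.8%)/(1+7.98%) − 1 = 5.3899%.
Compounded over 3 years: (1 + 0.053899)^3 − 1 ≈ 0.17057.

17.06%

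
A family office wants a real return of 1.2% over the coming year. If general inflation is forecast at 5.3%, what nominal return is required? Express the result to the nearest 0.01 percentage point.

By the Fisher equation, 1 + r_nom = (1 + 1.2%)(1 + 5.3%) = 1.012 × 1.053 = 1.065636.
So r_nom = 6.5636%.

6.56%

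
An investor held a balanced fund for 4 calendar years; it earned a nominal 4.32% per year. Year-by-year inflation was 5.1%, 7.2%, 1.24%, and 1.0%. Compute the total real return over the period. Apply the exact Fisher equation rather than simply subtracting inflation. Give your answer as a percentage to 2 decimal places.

2.80%

Cumulative inflation factor: 1.051 × 1.072 × 1.0124 × 1.010 ≈ 1.15205.
Nominal growth factor: 1.18432. Real growth factor = 1.18432 / 1.15205 ≈ 1.02801.
Total real return ≈ 2.8015%.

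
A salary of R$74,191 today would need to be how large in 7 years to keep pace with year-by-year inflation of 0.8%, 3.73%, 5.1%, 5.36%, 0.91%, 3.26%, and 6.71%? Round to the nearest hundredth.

R$95,513.79

Cumulative price-level factor: 1.008 × 1.0373 × 1.051 × 1.0536 × 1.0091 × 1.0326 × 1.0671 ≈ 1.2874039425.
Multiplying R$74,191 by the price-level factor gives the future nominal sum.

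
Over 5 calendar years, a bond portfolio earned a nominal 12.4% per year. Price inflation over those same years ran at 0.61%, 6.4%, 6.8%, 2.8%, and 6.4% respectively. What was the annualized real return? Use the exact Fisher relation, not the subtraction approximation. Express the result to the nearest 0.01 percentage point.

7.49%

Cumulative inflation factor: 1.0061 × 1.064 × 1.068 × 1.028 × 1.064 ≈ 1.25051.
Nominal growth factor: 1.79404. Real growth factor = 1.79404 / 1.25051 ≈ 1.43464.
Annualized: 1.43464^(1/5) − 1 ≈ 0.07485.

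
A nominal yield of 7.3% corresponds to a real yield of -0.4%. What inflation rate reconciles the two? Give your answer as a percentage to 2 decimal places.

7.73%

From (1+r_nom) = (1+r_real)(1+π), we get 1+π = (1 + 7.3%)/(1 − 0.4%) = 1.073/0.996 ≈ 1.07731.
So π ≈ 7.7309%.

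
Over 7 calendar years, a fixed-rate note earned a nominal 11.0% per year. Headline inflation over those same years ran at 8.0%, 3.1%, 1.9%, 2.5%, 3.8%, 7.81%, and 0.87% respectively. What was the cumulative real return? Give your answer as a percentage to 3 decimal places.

Cumulative inflation factor: 1.080 × 1.031 × 1.019 × 1.025 × 1.038 × 1.0781 × 1.0087 ≈ 1.31280.
Nominal growth factor: 2.07616. Real growth factor = 2.07616 / 1.31280 ≈ 1.58147.
Total real return ≈ 58.1474%.

58.147%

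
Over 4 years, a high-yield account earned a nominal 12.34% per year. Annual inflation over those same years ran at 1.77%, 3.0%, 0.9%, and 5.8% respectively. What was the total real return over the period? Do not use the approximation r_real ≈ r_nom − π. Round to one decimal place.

42.3%

Cumulative inflation factor: 1.0177 × 1.030 × 1.009 × 1.058 ≈ 1.11901.
Nominal growth factor: 1.59271. Real growth factor = 1.59271 / 1.11901 ≈ 1.42332.
Total real return ≈ 42.3324%.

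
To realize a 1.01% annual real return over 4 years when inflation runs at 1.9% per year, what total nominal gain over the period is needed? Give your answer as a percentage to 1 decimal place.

Required annual nominal rate: (1+1.01%)(1+1.9%) − 1 = 2.92919%.
Cumulative over 4 years: (1 + 0.0292919)^4 − 1 ≈ 0.12242.

12.2%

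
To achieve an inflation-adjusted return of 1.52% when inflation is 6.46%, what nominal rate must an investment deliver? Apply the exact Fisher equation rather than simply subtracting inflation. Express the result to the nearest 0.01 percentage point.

By the Fisher equation, 1 + r_nom = (1 + 1.52%)(1 + 6.46%) = 1.0152 × 1.0646 = 1.08078192.
So r_nom = 8.078192%.

8.08%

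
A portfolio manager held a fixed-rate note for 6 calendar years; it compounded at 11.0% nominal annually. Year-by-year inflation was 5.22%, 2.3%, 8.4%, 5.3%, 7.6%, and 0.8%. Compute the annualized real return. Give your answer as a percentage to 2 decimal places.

5.81%

Cumulative inflation factor: 1.0522 × 1.023 × 1.084 × 1.053 × 1.076 × 1.008 ≈ 1.33261.
Nominal growth factor: 1.87041. Real growth factor = 1.87041 / 1.33261 ≈ 1.40357.
Annualized: 1.40357^(1/6) − 1 ≈ 0.05813.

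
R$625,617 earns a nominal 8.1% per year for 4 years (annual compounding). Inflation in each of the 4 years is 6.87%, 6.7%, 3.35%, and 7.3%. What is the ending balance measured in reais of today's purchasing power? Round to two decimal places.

Nominal value at maturity: R$625,617 × (1 + 8.1%)^4 ≈ R$854,301.79.
Price-level factor over 4 years: 1.0687 × 1.067 × 1.0335 × 1.073 ≈ 1.2645337696.
Dividing the nominal maturity value by the price-level factor gives the value in today's money.

R$675,586.38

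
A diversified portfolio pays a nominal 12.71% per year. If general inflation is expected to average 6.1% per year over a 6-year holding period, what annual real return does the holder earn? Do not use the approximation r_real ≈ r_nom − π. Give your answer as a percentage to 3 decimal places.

With constant rates the annual real return is the same each year: (1+12.71%)/(1+6.1%) − 1 = 0.06230.

6.230%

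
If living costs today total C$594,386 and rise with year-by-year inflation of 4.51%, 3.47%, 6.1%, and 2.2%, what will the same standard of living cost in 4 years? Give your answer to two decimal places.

Cumulative price-level factor: 1.0451 × 1.0347 × 1.061 × 1.022 ≈ 1.1725694543.
Multiplying C$594,386 by the price-level factor gives the future nominal sum.

C$696,958.87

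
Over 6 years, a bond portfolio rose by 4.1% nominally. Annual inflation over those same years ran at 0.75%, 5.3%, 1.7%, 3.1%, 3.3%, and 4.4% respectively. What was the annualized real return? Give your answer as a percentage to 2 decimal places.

Cumulative inflation factor: 1.0075 × 1.053 × 1.017 × 1.031 × 1.033 × 1.044 ≈ 1.19965.
Nominal growth factor: 1.04100. Real growth factor = 1.04100 / 1.19965 ≈ 0.86775.
Annualized: 0.86775^(1/6) − 1 ≈ -0.02336.

-2.34%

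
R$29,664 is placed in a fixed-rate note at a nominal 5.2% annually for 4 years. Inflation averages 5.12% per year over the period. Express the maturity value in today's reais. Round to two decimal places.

R$29,754.40

Nominal value at maturity: R$29,664 × (1 + 5.2%)^4 ≈ R$36,332.28.
Price-level factor over 4 years: (1 + 5.12%)^4 ≈ 1.2210723829.
Dividing the nominal maturity value by the price-level factor gives the value in today's money.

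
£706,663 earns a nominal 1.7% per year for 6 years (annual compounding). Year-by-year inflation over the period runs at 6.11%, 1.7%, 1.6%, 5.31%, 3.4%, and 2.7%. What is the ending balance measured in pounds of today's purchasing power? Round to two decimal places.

£637,685.44

Nominal value at maturity: £706,663 × (1 + 1.7%)^6 ≈ £781,876.34.
Price-level factor over 6 years: 1.0611 × 1.017 × 1.016 × 1.0531 × 1.034 × 1.027 ≈ 1.2261160305.
The maturity value deflated by that factor is the answer in today's purchasing power.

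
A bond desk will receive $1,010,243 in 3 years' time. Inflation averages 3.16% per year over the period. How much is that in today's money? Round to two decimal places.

$920,220.38

Price-level factor over 3 years: (1 + 3.16%)^3 ≈ 1.0978272345.
Purchasing power today: $1,010,243 divided by that factor.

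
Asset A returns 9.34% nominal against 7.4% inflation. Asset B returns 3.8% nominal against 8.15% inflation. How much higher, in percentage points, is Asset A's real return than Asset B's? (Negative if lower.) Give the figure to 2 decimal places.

Asset A real return: 1.0934/1.074 − 1 = 1.806%.
Asset B real return: 1.038/1.0815 − 1 = -4.022%.
Difference: 1.806 − (-4.022) = 5.828 pp.

5.83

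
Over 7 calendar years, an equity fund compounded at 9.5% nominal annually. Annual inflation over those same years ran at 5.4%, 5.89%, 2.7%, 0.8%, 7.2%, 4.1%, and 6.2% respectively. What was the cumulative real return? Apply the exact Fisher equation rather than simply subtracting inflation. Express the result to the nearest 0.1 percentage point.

37.8%

Cumulative inflation factor: 1.054 × 1.0589 × 1.027 × 1.008 × 1.072 × 1.041 × 1.062 ≈ 1.36929.
Nominal growth factor: 1.88755. Real growth factor = 1.88755 / 1.36929 ≈ 1.37849.
Total real return ≈ 37.8486%.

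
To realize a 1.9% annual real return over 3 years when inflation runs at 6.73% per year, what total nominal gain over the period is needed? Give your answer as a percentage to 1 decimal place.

28.6%

Required annual nominal rate: (1+1.9%)(1+6.73%) − 1 = 8.75787%.
Cumulative over 3 years: (1 + 0.0875787)^3 − 1 ≈ 0.28642.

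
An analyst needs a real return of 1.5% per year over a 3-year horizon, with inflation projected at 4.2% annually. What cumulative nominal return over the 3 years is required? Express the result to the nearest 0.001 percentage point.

18.305%

Required annual nominal rate: (1+1.5%)(1+4.2%) − 1 = 5.763%.
Cumulative over 3 years: (1 + 0.05763)^3 − 1 ≈ 0.18305.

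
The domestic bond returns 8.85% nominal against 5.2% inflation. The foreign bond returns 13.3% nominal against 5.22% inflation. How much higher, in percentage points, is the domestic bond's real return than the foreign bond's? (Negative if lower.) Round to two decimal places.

The domestic bond real return: 1.0885/1.052 − 1 = 3.470%.
The foreign bond real return: 1.133/1.0522 − 1 = 7.679%.
Difference: 3.470 − 7.679 = -4.209 pp.

-4.21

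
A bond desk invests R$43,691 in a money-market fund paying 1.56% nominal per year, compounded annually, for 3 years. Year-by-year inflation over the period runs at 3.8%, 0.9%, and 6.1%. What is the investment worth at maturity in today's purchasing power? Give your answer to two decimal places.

Nominal value at maturity: R$43,691 × (1 + 1.56%)^3 ≈ R$45,767.80.
Price-level factor over 3 years: 1.038 × 1.009 × 1.061 = 1.111229862.
The maturity value deflated by that factor is the answer in today's purchasing power.

R$41,186.62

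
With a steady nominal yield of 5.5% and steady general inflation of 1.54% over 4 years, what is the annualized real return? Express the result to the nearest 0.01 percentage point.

3.90%

With constant rates the annual real return is the same each year: (1+5.5%)/(1+1.54%) − 1 = 0.03900.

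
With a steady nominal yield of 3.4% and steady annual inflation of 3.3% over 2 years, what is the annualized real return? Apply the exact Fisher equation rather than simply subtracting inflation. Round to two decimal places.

0.10%

With constant rates the annual real return is the same each year: (1+3.4%)/(1+3.3%) − 1 = 0.00097.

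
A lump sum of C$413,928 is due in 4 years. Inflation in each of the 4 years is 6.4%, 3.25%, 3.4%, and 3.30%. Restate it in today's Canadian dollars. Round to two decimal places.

Price-level factor over 4 years: 1.064 × 1.0325 × 1.034 × 1.0330 ≈ 1.1734174668.
Purchasing power today: C$413,928 divided by that factor.

C$352,754.25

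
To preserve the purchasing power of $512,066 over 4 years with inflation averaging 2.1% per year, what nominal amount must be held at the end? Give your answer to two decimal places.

Cumulative price-level factor: (1+2.1%)^4 ≈ 1.0866832385.
Multiplying $512,066 by the price-level factor gives the future nominal sum.

$556,453.54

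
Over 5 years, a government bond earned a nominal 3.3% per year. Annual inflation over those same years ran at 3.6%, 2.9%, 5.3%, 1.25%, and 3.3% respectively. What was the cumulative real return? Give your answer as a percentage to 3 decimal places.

0.185%

Cumulative inflation factor: 1.036 × 1.029 × 1.053 × 1.0125 × 1.033 ≈ 1.17408.
Nominal growth factor: 1.17626. Real growth factor = 1.17626 / 1.17408 ≈ 1.00185.
Total real return ≈ 0.1850%.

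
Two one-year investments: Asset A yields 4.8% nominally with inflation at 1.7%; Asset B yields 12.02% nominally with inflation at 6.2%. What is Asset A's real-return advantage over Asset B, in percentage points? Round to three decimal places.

Asset A real return: 1.048/1.017 − 1 = 3.0482%.
Asset B real return: 1.1202/1.062 − 1 = 5.4802%.
Difference: 3.0482 − 5.4802 = -2.4320 pp.

-2.432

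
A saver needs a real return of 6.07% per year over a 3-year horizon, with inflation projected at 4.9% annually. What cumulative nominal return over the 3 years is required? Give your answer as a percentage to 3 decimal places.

Required annual nominal rate: (1+6.07%)(1+4.9%) − 1 = 11.26743%.
Cumulative over 3 years: (1 + 0.1126743)^3 − 1 ≈ 0.37754.

37.754%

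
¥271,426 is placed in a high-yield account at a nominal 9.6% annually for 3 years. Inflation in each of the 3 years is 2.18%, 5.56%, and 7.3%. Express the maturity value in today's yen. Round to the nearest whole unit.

Nominal value at maturity: ¥271,426 × (1 + 9.6%)^3 ≈ ¥357,341.
Price-level factor over 3 years: 1.0218 × 1.0556 × 1.073 ≈ 1.1573507618.
Dividing the nominal maturity value by the price-level factor gives the value in today's money.

¥308,758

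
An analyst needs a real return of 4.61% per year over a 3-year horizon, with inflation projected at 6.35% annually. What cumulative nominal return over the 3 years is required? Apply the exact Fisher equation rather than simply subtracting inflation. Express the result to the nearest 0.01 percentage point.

Required annual nominal rate: (1+4.61%)(1+6.35%) − 1 = 11.252735%.
Cumulative over 3 years: (1 + 0.11252735)^3 − 1 ≈ 0.37699.

37.70%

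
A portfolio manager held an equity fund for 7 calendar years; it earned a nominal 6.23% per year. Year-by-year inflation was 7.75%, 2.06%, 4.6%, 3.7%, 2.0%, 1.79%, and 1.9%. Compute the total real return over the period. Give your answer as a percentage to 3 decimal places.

20.967%

Cumulative inflation factor: 1.0775 × 1.0206 × 1.046 × 1.037 × 1.020 × 1.0179 × 1.019 ≈ 1.26201.
Nominal growth factor: 1.52662. Real growth factor = 1.52662 / 1.26201 ≈ 1.20967.
Total real return ≈ 20.9672%.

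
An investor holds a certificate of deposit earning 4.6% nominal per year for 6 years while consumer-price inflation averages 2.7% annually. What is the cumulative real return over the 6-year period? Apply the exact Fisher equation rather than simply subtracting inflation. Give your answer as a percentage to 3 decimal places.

11.627%

The annual real rate is (1+4.6%)/(1+2.7%) − 1 = 1.8500%.
Compounded over 6 years: (1 + 0.018500)^6 − 1 ≈ 0.11627.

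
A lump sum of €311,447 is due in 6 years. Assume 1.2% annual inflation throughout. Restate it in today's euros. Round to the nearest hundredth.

Price-level factor over 6 years: (1 + 1.2%)^6 ≈ 1.0741948725.
Purchasing power today: €311,447 divided by that factor.

€289,935.29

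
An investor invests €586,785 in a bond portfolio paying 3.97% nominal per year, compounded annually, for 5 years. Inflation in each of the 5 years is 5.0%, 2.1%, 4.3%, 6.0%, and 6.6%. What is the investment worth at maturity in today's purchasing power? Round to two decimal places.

Nominal value at maturity: €586,785 × (1 + 3.97%)^5 ≈ €712,884.58.
Price-level factor over 5 years: 1.050 × 1.021 × 1.043 × 1.060 × 1.066 ≈ 1.2634626836.
Dividing the nominal maturity value by the price-level factor gives the value in today's money.

€564,230.82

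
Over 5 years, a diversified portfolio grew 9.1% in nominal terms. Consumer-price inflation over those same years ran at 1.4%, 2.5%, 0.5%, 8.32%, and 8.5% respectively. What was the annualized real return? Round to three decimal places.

Cumulative inflation factor: 1.014 × 1.025 × 1.005 × 1.0832 × 1.085 ≈ 1.22763.
Nominal growth factor: 1.09100. Real growth factor = 1.09100 / 1.22763 ≈ 0.88871.
Annualized: 0.88871^(1/5) − 1 ≈ -0.02332.

-2.332%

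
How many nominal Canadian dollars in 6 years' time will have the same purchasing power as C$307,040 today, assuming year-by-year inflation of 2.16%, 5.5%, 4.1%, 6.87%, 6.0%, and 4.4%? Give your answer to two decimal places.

Cumulative price-level factor: 1.0216 × 1.055 × 1.041 × 1.0687 × 1.060 × 1.044 ≈ 1.3269246034.
Multiplying C$307,040 by the price-level factor gives the future nominal sum.

C$407,418.93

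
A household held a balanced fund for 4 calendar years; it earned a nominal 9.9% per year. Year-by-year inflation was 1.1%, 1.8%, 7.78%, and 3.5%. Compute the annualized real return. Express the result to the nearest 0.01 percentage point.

Cumulative inflation factor: 1.011 × 1.018 × 1.0778 × 1.035 ≈ 1.14809.
Nominal growth factor: 1.45878. Real growth factor = 1.45878 / 1.14809 ≈ 1.27061.
Annualized: 1.27061^(1/4) − 1 ≈ 0.06170.

6.17%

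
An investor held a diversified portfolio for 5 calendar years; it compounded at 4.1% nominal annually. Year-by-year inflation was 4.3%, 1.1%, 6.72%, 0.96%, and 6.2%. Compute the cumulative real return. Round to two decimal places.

Cumulative inflation factor: 1.043 × 1.011 × 1.0672 × 1.0096 × 1.062 ≈ 1.20658.
Nominal growth factor: 1.22251. Real growth factor = 1.22251 / 1.20658 ≈ 1.01321.
Total real return ≈ 1.3208%.

1.32%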